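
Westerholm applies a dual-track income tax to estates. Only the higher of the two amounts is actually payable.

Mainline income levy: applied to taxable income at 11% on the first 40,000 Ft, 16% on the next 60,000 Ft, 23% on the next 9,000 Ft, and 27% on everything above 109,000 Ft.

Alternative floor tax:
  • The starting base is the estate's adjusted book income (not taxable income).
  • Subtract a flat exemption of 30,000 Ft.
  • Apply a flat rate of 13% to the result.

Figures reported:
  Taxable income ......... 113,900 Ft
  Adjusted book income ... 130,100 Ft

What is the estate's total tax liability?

Alternative floor tax:
  Base (adjusted book income): 130,100 Ft
  Less exemption 30,000 Ft → base 100,100 Ft
  100,100 Ft × 13% = 13,013 Ft

Mainline income levy:
  40,000 Ft × 11% = 4,400 Ft
  60,000 Ft × 16% = 9,600 Ft
  9,000 Ft × 23% = 2,070 Ft
  4,900 Ft × 27% = 1,323 Ft
  → 17,393 Ft

17,393 Ft > 13,013 Ft, so the mainline income levy governs.

17,393 Ft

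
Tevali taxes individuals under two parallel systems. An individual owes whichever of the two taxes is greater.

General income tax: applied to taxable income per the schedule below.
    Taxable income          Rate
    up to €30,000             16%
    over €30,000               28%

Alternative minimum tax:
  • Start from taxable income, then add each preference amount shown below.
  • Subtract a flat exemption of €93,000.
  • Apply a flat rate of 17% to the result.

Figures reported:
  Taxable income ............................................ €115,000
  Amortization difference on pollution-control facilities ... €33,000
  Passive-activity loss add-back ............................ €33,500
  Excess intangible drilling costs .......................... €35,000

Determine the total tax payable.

€28,600

General income tax:
  €30,000 × 16% = €4,800
  €85,000 × 28% = €23,800
  → €28,600

Alternative minimum tax:
  Adjusted income: €115,000 + €33,000 + €33,500 + €35,000 = €216,500
  Less exemption €93,000 → base €123,500
  €123,500 × 17% = €20,995

€28,600 > €20,995, so the general income tax governs.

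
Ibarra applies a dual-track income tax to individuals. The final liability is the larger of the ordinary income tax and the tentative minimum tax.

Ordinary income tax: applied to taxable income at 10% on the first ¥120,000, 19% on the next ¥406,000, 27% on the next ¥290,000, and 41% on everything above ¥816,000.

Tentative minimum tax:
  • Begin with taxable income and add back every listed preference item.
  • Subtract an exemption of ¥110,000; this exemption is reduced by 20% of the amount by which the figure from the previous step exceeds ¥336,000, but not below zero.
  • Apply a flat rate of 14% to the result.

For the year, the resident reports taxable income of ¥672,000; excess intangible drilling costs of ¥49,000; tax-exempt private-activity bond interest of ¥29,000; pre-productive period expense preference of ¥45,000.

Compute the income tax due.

¥128,560

Tentative minimum tax:
  Adjusted income: ¥672,000 + ¥49,000 + ¥29,000 + ¥45,000 = ¥795,000
  Exemption: ¥110,000 − 20% × (¥795,000 − ¥336,000) = ¥110,000 − ¥91,800 = ¥18,200
  Base: ¥795,000 − ¥18,200 = ¥776,800
  ¥776,800 × 14% = ¥108,752

Ordinary income tax:
  ¥120,000 × 10% = ¥12,000
  ¥406,000 × 19% = ¥77,140
  ¥146,000 × 27% = ¥39,420
  → ¥128,560

¥128,560 > ¥108,752, so the ordinary income tax governs.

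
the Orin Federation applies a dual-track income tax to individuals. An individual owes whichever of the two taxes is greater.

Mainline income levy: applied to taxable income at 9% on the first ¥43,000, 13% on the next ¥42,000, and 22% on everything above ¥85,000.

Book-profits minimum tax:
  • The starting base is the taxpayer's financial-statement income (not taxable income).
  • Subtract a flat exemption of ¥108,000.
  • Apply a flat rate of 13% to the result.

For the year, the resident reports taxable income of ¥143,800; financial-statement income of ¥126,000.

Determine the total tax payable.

¥22,266

Book-profits minimum tax:
  Base (financial-statement income): ¥126,000
  Less exemption ¥108,000 → base ¥18,000
  ¥18,000 × 13% = ¥2,340

Mainline income levy:
  ¥43,000 × 9% = ¥3,870
  ¥42,000 × 13% = ¥5,460
  ¥58,800 × 22% = ¥12,936
  → ¥22,266

¥22,266 > ¥2,340, so the mainline income levy governs.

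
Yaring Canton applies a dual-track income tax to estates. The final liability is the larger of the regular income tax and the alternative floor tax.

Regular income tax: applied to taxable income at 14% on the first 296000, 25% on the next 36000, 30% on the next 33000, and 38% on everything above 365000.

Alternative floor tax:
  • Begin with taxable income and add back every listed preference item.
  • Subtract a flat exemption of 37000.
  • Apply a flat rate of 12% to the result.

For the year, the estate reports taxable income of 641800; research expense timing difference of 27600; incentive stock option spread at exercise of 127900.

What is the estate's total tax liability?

Alternative floor tax:
  Adjusted income: 641800 + 27600 + 127900 = 797300
  Less exemption 37000 → base 760300
  760300 × 12% = 91236

Regular income tax:
  296000 × 14% = 41440
  36000 × 25% = 9000
  33000 × 30% = 9900
  276800 × 38% = 105184
  → 165524

165524 > 91236, so the regular income tax governs.

165524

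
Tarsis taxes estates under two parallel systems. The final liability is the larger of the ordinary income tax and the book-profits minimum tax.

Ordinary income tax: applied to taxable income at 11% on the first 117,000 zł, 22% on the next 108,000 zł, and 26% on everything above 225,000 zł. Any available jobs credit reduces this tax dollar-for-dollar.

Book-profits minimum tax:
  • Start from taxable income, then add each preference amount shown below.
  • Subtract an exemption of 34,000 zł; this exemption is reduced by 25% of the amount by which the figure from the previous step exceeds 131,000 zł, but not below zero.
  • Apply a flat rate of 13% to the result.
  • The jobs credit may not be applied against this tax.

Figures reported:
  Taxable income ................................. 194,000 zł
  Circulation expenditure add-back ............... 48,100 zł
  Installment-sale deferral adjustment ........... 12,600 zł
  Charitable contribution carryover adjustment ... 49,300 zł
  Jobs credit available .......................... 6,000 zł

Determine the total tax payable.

39,520 zł

Ordinary income tax:
  117,000 zł × 11% = 12,870 zł
  77,000 zł × 22% = 16,940 zł
  → 29,810 zł
  Less jobs credit 6,000 zł → 23,810 zł

Book-profits minimum tax:
  Adjusted income: 194,000 zł + 48,100 zł + 12,600 zł + 49,300 zł = 304,000 zł
  Exemption: 25% × (304,000 zł − 131,000 zł) = 43,250 zł ≥ 34,000 zł, so the exemption is fully phased out
  Base: 304,000 zł − 0 zł = 304,000 zł
  304,000 zł × 13% = 39,520 zł

39,520 zł > 23,810 zł, so the book-profits minimum tax is the binding amount.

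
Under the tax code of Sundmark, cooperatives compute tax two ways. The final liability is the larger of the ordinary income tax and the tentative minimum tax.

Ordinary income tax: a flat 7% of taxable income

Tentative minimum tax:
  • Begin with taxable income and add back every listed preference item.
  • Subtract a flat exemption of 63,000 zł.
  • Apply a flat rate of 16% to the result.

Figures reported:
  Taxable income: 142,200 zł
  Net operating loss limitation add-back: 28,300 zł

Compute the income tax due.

Ordinary income tax:
  142,200 zł × 7% = 9,954 zł

Tentative minimum tax:
  Adjusted income: 142,200 zł + 28,300 zł = 170,500 zł
  Less exemption 63,000 zł → base 107,500 zł
  107,500 zł × 16% = 17,200 zł

17,200 zł > 9,954 zł, so the tentative minimum tax is the binding amount.

17,200 zł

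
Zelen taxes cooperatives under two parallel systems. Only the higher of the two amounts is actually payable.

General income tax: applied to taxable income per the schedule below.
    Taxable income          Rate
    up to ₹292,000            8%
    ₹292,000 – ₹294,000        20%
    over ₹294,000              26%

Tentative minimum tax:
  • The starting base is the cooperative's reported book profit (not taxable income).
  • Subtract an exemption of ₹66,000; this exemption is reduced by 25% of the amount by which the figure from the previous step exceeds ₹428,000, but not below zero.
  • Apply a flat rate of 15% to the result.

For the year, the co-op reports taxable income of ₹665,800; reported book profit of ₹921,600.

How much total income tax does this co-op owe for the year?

General income tax:
  ₹292,000 × 8% = ₹23,360
  ₹2,000 × 20% = ₹400
  ₹371,800 × 26% = ₹96,668
  → ₹120,428

Tentative minimum tax:
  Base (reported book profit): ₹921,600
  Exemption: 25% × (₹921,600 − ₹428,000) = ₹123,400 ≥ ₹66,000, so the exemption is fully phased out
  Base: ₹921,600 − ₹0 = ₹921,600
  ₹921,600 × 15% = ₹138,240

₹138,240 > ₹120,428, so the tentative minimum tax is the binding amount.

₹138,240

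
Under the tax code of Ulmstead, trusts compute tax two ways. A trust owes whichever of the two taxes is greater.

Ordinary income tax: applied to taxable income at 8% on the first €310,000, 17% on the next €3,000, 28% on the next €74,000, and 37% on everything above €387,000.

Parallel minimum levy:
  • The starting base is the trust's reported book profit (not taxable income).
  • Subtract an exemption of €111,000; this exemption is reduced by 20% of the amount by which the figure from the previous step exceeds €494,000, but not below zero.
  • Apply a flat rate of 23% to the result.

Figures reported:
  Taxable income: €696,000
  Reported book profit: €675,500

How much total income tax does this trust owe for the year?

€160,360

Ordinary income tax:
  €310,000 × 8% = €24,800
  €3,000 × 17% = €510
  €74,000 × 28% = €20,720
  €309,000 × 37% = €114,330
  → €160,360

Parallel minimum levy:
  Base (reported book profit): €675,500
  Exemption: €111,000 − 20% × (€675,500 − €494,000) = €111,000 − €36,300 = €74,700
  Base: €675,500 − €74,700 = €600,800
  €600,800 × 23% = €138,184

€160,360 > €138,184, so the ordinary income tax governs.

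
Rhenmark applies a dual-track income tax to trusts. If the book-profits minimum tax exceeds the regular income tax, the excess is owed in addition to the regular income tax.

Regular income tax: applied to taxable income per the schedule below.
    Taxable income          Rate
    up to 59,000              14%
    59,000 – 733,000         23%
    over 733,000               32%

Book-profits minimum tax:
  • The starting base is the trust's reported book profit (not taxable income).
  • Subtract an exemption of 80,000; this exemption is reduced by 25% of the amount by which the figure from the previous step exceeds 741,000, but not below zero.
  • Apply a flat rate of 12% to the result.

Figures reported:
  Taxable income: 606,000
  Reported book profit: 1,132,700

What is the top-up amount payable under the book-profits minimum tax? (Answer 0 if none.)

1,854

Regular income tax:
  59,000 × 14% = 8,260
  547,000 × 23% = 125,810
  → 134,070

Book-profits minimum tax:
  Base (reported book profit): 1,132,700
  Exemption: 25% × (1,132,700 − 741,000) = 97,925 ≥ 80,000, so the exemption is fully phased out
  Base: 1,132,700 − 0 = 1,132,700
  1,132,700 × 12% = 135,924

Excess of book-profits minimum tax over regular income tax: 135,924 − 134,070 = 1,854.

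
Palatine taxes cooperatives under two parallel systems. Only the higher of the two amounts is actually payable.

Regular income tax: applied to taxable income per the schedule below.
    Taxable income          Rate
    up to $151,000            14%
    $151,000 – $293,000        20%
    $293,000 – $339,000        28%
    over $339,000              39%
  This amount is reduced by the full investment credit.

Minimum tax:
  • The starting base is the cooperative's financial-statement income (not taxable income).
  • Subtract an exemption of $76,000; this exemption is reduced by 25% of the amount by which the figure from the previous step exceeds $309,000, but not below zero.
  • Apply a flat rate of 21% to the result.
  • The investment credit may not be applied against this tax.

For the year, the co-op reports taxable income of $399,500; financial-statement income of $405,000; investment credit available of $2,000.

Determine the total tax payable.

$84,015

Minimum tax:
  Base (financial-statement income): $405,000
  Exemption: $76,000 − 25% × ($405,000 − $309,000) = $76,000 − $24,000 = $52,000
  Base: $405,000 − $52,000 = $353,000
  $353,000 × 21% = $74,130

Regular income tax:
  $151,000 × 14% = $21,140
  $142,000 × 20% = $28,400
  $46,000 × 28% = $12,880
  $60,500 × 39% = $23,595
  → $86,015
  Less investment credit $2,000 → $84,015

$84,015 > $74,130, so the regular income tax governs.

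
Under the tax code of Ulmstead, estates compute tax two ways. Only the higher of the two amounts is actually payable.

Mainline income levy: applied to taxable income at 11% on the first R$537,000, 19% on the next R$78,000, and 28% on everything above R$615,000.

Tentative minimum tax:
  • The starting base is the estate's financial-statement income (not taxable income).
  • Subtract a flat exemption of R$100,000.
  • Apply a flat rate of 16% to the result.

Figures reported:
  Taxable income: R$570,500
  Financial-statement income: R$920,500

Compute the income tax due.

Tentative minimum tax:
  Base (financial-statement income): R$920,500
  Less exemption R$100,000 → base R$820,500
  R$820,500 × 16% = R$131,280

Mainline income levy:
  R$537,000 × 11% = R$59,070
  R$33,500 × 19% = R$6,365
  → R$65,435

R$131,280 > R$65,435, so the tentative minimum tax is the binding amount.

R$131,280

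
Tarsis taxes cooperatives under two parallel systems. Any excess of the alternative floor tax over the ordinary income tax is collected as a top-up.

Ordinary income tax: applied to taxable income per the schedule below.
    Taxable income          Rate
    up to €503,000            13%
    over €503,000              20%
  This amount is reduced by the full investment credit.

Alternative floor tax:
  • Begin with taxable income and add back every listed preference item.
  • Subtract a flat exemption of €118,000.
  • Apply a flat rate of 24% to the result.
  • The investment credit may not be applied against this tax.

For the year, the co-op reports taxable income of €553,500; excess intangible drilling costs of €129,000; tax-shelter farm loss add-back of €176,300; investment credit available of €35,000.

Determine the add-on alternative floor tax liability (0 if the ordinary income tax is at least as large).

Alternative floor tax:
  Adjusted income: €553,500 + €129,000 + €176,300 = €858,800
  Less exemption €118,000 → base €740,800
  €740,800 × 24% = €177,792

Ordinary income tax:
  €503,000 × 13% = €65,390
  €50,500 × 20% = €10,100
  → €75,490
  Less investment credit €35,000 → €40,490

Excess of alternative floor tax over ordinary income tax: €177,792 − €40,490 = €137,302.

€137,302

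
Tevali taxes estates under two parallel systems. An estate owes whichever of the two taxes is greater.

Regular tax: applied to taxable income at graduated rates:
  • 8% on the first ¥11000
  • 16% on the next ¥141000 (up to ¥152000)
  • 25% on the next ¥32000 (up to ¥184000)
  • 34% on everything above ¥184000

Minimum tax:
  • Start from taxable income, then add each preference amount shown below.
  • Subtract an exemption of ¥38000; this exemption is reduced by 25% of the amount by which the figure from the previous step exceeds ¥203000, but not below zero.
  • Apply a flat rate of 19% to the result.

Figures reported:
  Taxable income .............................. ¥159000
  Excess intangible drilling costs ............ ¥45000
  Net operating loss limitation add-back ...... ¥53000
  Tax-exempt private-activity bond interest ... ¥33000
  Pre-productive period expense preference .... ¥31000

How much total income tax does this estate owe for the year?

Regular tax:
  ¥11000 × 8% = ¥880
  ¥141000 × 16% = ¥22560
  ¥7000 × 25% = ¥1750
  → ¥25190

Minimum tax:
  Adjusted income: ¥159000 + ¥45000 + ¥53000 + ¥33000 + ¥31000 = ¥321000
  Exemption: ¥38000 − 25% × (¥321000 − ¥203000) = ¥38000 − ¥29500 = ¥8500
  Base: ¥321000 − ¥8500 = ¥312500
  ¥312500 × 19% = ¥59375

¥59375 > ¥25190, so the minimum tax is the binding amount.

¥59375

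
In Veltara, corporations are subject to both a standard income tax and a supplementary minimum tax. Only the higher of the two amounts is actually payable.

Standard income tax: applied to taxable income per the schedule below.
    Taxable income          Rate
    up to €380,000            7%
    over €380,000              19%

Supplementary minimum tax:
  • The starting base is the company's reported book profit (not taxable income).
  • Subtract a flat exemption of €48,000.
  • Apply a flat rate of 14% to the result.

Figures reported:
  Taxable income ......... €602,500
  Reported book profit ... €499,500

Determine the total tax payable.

Standard income tax:
  €380,000 × 7% = €26,600
  €222,500 × 19% = €42,275
  → €68,875

Supplementary minimum tax:
  Base (reported book profit): €499,500
  Less exemption €48,000 → base €451,500
  €451,500 × 14% = €63,210

€68,875 > €63,210, so the standard income tax governs.

€68,875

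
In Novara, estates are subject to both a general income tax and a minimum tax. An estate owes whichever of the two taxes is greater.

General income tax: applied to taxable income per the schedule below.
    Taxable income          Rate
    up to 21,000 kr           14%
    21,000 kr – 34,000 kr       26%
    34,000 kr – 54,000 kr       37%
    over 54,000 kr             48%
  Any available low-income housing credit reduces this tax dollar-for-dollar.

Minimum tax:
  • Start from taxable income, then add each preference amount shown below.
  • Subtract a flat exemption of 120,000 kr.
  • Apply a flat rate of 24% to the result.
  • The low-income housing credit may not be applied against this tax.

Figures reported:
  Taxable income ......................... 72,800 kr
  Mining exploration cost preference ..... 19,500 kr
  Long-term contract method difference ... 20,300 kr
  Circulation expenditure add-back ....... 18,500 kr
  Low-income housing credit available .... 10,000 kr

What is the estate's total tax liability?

12,744 kr

General income tax:
  21,000 kr × 14% = 2,940 kr
  13,000 kr × 26% = 3,380 kr
  20,000 kr × 37% = 7,400 kr
  18,800 kr × 48% = 9,024 kr
  → 22,744 kr
  Less low-income housing credit 10,000 kr → 12,744 kr

Minimum tax:
  Adjusted income: 72,800 kr + 19,500 kr + 20,300 kr + 18,500 kr = 131,100 kr
  Less exemption 120,000 kr → base 11,100 kr
  11,100 kr × 24% = 2,664 kr

12,744 kr > 2,664 kr, so the general income tax governs.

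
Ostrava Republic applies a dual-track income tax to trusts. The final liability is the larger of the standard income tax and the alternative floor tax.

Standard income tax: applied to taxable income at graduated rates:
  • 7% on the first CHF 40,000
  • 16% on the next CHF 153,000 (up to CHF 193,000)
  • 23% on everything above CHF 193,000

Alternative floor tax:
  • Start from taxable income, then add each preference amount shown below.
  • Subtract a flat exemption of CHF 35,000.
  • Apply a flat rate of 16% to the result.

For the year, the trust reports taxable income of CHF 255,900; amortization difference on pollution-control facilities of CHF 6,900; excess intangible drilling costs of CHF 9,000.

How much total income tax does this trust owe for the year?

Alternative floor tax:
  Adjusted income: CHF 255,900 + CHF 6,900 + CHF 9,000 = CHF 271,800
  Less exemption CHF 35,000 → base CHF 236,800
  CHF 236,800 × 16% = CHF 37,888

Standard income tax:
  CHF 40,000 × 7% = CHF 2,800
  CHF 153,000 × 16% = CHF 24,480
  CHF 62,900 × 23% = CHF 14,467
  → CHF 41,747

CHF 41,747 > CHF 37,888, so the standard income tax governs.

CHF 41,747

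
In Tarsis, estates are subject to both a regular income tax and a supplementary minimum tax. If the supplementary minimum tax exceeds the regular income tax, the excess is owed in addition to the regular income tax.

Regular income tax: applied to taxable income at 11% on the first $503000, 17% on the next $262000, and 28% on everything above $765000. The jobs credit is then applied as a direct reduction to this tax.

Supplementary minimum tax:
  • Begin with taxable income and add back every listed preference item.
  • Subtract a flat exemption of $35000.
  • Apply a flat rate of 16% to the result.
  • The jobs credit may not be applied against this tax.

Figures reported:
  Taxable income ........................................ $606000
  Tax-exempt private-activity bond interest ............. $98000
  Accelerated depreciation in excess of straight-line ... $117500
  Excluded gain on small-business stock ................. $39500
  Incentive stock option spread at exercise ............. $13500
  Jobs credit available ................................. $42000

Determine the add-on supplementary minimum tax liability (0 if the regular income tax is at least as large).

Supplementary minimum tax:
  Adjusted income: $606000 + $98000 + $117500 + $39500 + $13500 = $874500
  Less exemption $35000 → base $839500
  $839500 × 16% = $134320

Regular income tax:
  $503000 × 11% = $55330
  $103000 × 17% = $17510
  → $72840
  Less jobs credit $42000 → $30840

Excess of supplementary minimum tax over regular income tax: $134320 − $30840 = $103480.

$103480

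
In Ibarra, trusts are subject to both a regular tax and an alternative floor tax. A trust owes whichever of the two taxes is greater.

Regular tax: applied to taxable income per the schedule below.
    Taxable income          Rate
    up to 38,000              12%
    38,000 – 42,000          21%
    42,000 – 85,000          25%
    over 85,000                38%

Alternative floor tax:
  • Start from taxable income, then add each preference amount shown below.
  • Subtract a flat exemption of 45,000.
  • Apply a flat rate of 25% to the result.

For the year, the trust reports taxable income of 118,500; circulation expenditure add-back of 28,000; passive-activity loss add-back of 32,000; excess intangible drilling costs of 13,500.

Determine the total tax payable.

36,750

Alternative floor tax:
  Adjusted income: 118,500 + 28,000 + 32,000 + 13,500 = 192,000
  Less exemption 45,000 → base 147,000
  147,000 × 25% = 36,750

Regular tax:
  38,000 × 12% = 4,560
  4,000 × 21% = 840
  43,000 × 25% = 10,750
  33,500 × 38% = 12,730
  → 28,880

36,750 > 28,880, so the alternative floor tax is the binding amount.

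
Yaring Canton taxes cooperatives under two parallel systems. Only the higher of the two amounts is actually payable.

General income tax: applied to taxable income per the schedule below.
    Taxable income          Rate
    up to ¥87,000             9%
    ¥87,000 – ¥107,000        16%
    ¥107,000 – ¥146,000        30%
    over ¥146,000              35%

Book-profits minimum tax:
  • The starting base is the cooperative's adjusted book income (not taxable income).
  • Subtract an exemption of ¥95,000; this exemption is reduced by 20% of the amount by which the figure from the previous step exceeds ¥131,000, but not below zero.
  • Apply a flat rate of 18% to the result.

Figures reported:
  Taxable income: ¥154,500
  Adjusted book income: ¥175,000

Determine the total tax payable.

General income tax:
  ¥87,000 × 9% = ¥7,830
  ¥20,000 × 16% = ¥3,200
  ¥39,000 × 30% = ¥11,700
  ¥8,500 × 35% = ¥2,975
  → ¥25,705

Book-profits minimum tax:
  Base (adjusted book income): ¥175,000
  Exemption: ¥95,000 − 20% × (¥175,000 − ¥131,000) = ¥95,000 − ¥8,800 = ¥86,200
  Base: ¥175,000 − ¥86,200 = ¥88,800
  ¥88,800 × 18% = ¥15,984

¥25,705 > ¥15,984, so the general income tax governs.

¥25,705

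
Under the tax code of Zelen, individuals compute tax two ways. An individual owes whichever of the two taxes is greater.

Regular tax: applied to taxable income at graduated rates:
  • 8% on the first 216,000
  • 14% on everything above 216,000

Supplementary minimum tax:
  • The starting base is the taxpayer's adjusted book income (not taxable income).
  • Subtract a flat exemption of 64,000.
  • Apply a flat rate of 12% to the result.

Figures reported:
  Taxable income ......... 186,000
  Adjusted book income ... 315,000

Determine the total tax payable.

Supplementary minimum tax:
  Base (adjusted book income): 315,000
  Less exemption 64,000 → base 251,000
  251,000 × 12% = 30,120

Regular tax:
  186,000 × 8% = 14,880

30,120 > 14,880, so the supplementary minimum tax is the binding amount.

30,120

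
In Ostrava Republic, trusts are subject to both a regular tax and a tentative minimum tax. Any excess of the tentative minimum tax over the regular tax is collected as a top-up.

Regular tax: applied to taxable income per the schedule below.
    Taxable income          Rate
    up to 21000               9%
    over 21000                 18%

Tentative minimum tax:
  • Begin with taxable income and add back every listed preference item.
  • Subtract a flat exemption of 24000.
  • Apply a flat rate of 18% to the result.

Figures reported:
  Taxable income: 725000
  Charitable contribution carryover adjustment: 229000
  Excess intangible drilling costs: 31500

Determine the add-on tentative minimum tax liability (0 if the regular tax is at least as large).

Regular tax:
  21000 × 9% = 1890
  704000 × 18% = 126720
  → 128610

Tentative minimum tax:
  Adjusted income: 725000 + 229000 + 31500 = 985500
  Less exemption 24000 → base 961500
  961500 × 18% = 173070

Excess of tentative minimum tax over regular tax: 173070 − 128610 = 44460.

44460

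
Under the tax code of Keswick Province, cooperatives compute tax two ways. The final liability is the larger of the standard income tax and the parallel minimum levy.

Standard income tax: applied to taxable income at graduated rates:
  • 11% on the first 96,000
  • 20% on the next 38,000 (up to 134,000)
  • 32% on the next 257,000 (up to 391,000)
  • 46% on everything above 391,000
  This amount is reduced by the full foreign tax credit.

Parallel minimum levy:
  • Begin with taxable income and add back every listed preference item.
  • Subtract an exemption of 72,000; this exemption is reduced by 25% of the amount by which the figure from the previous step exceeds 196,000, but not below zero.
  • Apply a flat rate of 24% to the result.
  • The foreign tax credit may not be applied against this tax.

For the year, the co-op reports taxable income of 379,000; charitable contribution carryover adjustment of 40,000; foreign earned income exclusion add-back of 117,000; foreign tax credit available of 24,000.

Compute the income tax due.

Standard income tax:
  96,000 × 11% = 10,560
  38,000 × 20% = 7,600
  245,000 × 32% = 78,400
  → 96,560
  Less foreign tax credit 24,000 → 72,560

Parallel minimum levy:
  Adjusted income: 379,000 + 40,000 + 117,000 = 536,000
  Exemption: 25% × (536,000 − 196,000) = 85,000 ≥ 72,000, so the exemption is fully phased out
  Base: 536,000 − 0 = 536,000
  536,000 × 24% = 128,640

128,640 > 72,560, so the parallel minimum levy is the binding amount.

128,640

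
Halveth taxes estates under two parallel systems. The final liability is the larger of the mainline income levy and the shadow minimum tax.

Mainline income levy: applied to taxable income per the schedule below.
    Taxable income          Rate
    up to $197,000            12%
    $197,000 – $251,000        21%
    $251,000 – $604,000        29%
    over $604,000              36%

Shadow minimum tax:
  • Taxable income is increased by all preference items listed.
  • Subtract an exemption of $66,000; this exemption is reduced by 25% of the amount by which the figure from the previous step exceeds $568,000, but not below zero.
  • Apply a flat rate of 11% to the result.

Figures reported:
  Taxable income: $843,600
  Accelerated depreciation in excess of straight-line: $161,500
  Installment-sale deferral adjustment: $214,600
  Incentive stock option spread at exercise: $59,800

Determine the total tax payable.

$223,606

Mainline income levy:
  $197,000 × 12% = $23,640
  $54,000 × 21% = $11,340
  $353,000 × 29% = $102,370
  $239,600 × 36% = $86,256
  → $223,606

Shadow minimum tax:
  Adjusted income: $843,600 + $161,500 + $214,600 + $59,800 = $1,279,500
  Exemption: 25% × ($1,279,500 − $568,000) = $177,875 ≥ $66,000, so the exemption is fully phased out
  Base: $1,279,500 − $0 = $1,279,500
  $1,279,500 × 11% = $140,745

$223,606 > $140,745, so the mainline income levy governs.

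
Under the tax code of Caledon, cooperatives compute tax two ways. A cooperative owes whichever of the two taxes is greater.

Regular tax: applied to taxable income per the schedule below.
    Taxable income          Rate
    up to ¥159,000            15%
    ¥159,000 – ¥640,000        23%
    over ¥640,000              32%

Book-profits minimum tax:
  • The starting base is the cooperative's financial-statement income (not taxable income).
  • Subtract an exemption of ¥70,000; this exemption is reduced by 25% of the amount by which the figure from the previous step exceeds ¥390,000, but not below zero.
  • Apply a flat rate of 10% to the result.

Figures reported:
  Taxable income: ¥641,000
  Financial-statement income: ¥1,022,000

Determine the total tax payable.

Regular tax:
  ¥159,000 × 15% = ¥23,850
  ¥481,000 × 23% = ¥110,630
  ¥1,000 × 32% = ¥320
  → ¥134,800

Book-profits minimum tax:
  Base (financial-statement income): ¥1,022,000
  Exemption: 25% × (¥1,022,000 − ¥390,000) = ¥158,000 ≥ ¥70,000, so the exemption is fully phased out
  Base: ¥1,022,000 − ¥0 = ¥1,022,000
  ¥1,022,000 × 10% = ¥102,200

¥134,800 > ¥102,200, so the regular tax governs.

¥134,800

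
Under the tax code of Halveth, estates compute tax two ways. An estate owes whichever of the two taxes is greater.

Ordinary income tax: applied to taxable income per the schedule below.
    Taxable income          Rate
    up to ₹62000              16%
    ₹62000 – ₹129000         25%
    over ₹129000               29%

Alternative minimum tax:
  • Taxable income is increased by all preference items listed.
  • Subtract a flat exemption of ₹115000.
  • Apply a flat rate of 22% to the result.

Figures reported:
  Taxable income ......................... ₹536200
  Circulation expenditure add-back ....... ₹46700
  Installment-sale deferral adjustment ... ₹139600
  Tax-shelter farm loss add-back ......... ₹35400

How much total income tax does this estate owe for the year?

Ordinary income tax:
  ₹62000 × 16% = ₹9920
  ₹67000 × 25% = ₹16750
  ₹407200 × 29% = ₹118088
  → ₹144758

Alternative minimum tax:
  Adjusted income: ₹536200 + ₹46700 + ₹139600 + ₹35400 = ₹757900
  Less exemption ₹115000 → base ₹642900
  ₹642900 × 22% = ₹141438

₹144758 > ₹141438, so the ordinary income tax governs.

₹144758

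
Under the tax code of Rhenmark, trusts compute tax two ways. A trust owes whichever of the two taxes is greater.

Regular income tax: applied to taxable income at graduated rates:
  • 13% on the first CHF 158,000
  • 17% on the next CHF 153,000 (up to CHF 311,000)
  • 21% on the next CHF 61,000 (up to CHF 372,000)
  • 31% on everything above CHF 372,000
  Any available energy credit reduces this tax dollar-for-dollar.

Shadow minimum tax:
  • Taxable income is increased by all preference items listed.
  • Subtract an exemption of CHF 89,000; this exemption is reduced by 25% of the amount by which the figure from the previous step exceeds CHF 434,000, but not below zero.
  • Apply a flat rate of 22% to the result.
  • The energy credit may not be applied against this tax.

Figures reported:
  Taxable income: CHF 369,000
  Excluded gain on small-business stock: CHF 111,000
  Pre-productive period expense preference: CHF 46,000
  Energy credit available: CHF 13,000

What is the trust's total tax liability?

Regular income tax:
  CHF 158,000 × 13% = CHF 20,540
  CHF 153,000 × 17% = CHF 26,010
  CHF 58,000 × 21% = CHF 12,180
  → CHF 58,730
  Less energy credit CHF 13,000 → CHF 45,730

Shadow minimum tax:
  Adjusted income: CHF 369,000 + CHF 111,000 + CHF 46,000 = CHF 526,000
  Exemption: CHF 89,000 − 25% × (CHF 526,000 − CHF 434,000) = CHF 89,000 − CHF 23,000 = CHF 66,000
  Base: CHF 526,000 − CHF 66,000 = CHF 460,000
  CHF 460,000 × 22% = CHF 101,200

CHF 101,200 > CHF 45,730, so the shadow minimum tax is the binding amount.

CHF 101,200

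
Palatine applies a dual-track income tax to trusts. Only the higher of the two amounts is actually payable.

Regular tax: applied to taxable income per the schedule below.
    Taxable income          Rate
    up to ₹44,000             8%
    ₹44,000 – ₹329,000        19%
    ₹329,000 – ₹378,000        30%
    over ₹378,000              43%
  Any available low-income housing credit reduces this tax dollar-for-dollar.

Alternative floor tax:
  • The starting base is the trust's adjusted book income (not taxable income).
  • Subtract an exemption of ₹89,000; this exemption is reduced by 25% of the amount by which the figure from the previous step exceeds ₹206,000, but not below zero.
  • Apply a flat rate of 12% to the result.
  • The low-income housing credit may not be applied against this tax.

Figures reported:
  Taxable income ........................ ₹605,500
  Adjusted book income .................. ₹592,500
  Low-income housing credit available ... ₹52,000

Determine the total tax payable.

₹118,195

Regular tax:
  ₹44,000 × 8% = ₹3,520
  ₹285,000 × 19% = ₹54,150
  ₹49,000 × 30% = ₹14,700
  ₹227,500 × 43% = ₹97,825
  → ₹170,195
  Less low-income housing credit ₹52,000 → ₹118,195

Alternative floor tax:
  Base (adjusted book income): ₹592,500
  Exemption: 25% × (₹592,500 − ₹206,000) = ₹96,625 ≥ ₹89,000, so the exemption is fully phased out
  Base: ₹592,500 − ₹0 = ₹592,500
  ₹592,500 × 12% = ₹71,100

₹118,195 > ₹71,100, so the regular tax governs.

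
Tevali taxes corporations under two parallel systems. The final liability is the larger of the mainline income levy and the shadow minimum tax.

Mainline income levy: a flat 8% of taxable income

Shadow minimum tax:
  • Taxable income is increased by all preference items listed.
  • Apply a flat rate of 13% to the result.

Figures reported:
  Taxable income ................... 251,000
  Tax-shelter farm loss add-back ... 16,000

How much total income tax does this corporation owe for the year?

34,710

Mainline income levy:
  251,000 × 8% = 20,080

Shadow minimum tax:
  Adjusted income: 251,000 + 16,000 = 267,000
  267,000 × 13% = 34,710

34,710 > 20,080, so the shadow minimum tax is the binding amount.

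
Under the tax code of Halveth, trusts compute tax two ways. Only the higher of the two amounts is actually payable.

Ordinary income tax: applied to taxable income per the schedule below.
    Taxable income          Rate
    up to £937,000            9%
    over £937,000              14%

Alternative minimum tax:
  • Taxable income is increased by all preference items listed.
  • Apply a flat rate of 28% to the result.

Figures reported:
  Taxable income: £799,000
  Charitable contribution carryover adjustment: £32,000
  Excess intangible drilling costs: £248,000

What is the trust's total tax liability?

£302,120

Ordinary income tax:
  £799,000 × 9% = £71,910

Alternative minimum tax:
  Adjusted income: £799,000 + £32,000 + £248,000 = £1,079,000
  £1,079,000 × 28% = £302,120

£302,120 > £71,910, so the alternative minimum tax is the binding amount.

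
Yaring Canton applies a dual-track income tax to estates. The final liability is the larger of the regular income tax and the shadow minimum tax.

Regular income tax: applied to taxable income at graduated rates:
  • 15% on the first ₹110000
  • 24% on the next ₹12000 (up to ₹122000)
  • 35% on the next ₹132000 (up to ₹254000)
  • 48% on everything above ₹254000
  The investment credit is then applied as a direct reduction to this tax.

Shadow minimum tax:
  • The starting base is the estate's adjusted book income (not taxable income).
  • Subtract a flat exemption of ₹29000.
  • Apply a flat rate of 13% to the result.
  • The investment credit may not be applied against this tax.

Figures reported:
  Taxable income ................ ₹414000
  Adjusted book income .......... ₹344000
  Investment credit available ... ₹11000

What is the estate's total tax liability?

Regular income tax:
  ₹110000 × 15% = ₹16500
  ₹12000 × 24% = ₹2880
  ₹132000 × 35% = ₹46200
  ₹160000 × 48% = ₹76800
  → ₹142380
  Less investment credit ₹11000 → ₹131380

Shadow minimum tax:
  Base (adjusted book income): ₹344000
  Less exemption ₹29000 → base ₹315000
  ₹315000 × 13% = ₹40950

₹131380 > ₹40950, so the regular income tax governs.

₹131380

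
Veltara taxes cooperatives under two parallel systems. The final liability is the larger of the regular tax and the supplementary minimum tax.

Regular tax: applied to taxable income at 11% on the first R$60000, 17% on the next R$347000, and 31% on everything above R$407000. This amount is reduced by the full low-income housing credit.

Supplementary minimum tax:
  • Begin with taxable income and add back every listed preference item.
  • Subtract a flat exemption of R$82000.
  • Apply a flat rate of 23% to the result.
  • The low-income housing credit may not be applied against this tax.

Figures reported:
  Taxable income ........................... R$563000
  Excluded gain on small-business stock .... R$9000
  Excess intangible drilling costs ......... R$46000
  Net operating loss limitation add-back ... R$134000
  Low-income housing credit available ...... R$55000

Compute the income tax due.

Regular tax:
  R$60000 × 11% = R$6600
  R$347000 × 17% = R$58990
  R$156000 × 31% = R$48360
  → R$113950
  Less low-income housing credit R$55000 → R$58950

Supplementary minimum tax:
  Adjusted income: R$563000 + R$9000 + R$46000 + R$134000 = R$752000
  Less exemption R$82000 → base R$670000
  R$670000 × 23% = R$154100

R$154100 > R$58950, so the supplementary minimum tax is the binding amount.

R$154100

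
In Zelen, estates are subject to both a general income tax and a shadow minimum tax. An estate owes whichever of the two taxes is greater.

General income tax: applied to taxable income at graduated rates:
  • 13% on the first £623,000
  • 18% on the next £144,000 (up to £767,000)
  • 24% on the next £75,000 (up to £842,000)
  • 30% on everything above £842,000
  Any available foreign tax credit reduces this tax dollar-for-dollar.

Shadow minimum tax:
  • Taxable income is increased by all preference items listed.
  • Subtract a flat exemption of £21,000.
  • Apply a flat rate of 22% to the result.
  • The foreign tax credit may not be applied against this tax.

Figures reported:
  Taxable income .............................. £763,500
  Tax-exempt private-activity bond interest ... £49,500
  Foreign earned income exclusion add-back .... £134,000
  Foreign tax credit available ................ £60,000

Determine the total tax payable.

£203,720

General income tax:
  £623,000 × 13% = £80,990
  £140,500 × 18% = £25,290
  → £106,280
  Less foreign tax credit £60,000 → £46,280

Shadow minimum tax:
  Adjusted income: £763,500 + £49,500 + £134,000 = £947,000
  Less exemption £21,000 → base £926,000
  £926,000 × 22% = £203,720

£203,720 > £46,280, so the shadow minimum tax is the binding amount.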